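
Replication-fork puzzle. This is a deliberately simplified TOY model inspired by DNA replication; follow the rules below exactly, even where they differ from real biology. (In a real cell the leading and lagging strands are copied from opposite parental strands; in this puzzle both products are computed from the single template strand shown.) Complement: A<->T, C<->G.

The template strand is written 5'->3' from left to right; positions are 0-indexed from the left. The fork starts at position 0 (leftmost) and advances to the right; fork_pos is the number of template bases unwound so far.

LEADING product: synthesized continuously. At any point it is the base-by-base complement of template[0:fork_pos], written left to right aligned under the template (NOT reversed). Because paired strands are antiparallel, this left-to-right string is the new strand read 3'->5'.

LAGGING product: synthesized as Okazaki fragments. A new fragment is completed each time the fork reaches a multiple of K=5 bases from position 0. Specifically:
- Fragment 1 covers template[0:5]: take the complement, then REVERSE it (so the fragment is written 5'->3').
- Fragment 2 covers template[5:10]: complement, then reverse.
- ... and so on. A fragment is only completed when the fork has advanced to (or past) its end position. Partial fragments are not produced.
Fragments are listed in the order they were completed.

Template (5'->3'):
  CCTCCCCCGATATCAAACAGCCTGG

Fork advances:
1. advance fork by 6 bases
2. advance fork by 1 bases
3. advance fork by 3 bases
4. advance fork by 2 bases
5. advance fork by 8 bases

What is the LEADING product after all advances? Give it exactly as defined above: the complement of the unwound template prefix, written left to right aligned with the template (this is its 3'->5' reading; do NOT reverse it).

Answer: GGAGGGGGCTATAGTTTGTC

Derivation:
Step 1: advance 6 -> fork_pos = 0 + 6 = 6.
Step 2: advance 1 -> fork_pos = 6 + 1 = 7.
Step 3: advance 3 -> fork_pos = 7 + 3 = 10.
Step 4: advance 2 -> fork_pos = 10 + 2 = 12.
Step 5: advance 8 -> fork_pos = 12 + 8 = 20.
Unwound prefix: template[0:20] = CCTCCCCCGATATCAAACAG
Complement it base by base (A<->T, C<->G), keeping left-to-right order:
  [0:5] CCTCC -> GGAGG
  [5:10] CCCGA -> GGGCT
  [10:15] TATCA -> ATAGT
  [15:20] AACAG -> TTGTC
Concatenate: GGAGGGGGCTATAGTTTGTC (length 20; written aligned with the template, i.e. 3'->5').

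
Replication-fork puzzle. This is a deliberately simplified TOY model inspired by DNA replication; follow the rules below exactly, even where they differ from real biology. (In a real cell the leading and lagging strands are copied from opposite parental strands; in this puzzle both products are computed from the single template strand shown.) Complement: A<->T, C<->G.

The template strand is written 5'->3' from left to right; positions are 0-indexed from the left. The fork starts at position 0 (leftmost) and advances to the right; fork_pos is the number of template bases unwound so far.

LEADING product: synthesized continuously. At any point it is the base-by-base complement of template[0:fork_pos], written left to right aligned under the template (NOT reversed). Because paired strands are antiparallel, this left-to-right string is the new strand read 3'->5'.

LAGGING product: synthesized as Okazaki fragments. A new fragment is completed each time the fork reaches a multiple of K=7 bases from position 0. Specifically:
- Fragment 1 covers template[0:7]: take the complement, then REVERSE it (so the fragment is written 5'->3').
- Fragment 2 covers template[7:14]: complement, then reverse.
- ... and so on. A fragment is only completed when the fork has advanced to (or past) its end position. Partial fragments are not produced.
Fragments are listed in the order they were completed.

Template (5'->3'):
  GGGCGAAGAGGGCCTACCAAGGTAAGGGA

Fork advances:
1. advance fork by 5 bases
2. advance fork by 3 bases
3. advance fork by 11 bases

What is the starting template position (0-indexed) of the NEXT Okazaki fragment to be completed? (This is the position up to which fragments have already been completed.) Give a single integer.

Answer: 14

Derivation:
Step 1: advance 5 -> fork_pos = 0 + 5 = 5. Next multiple of 7 is 7 (not reached); still 0 fragment(s).
Step 2: advance 3 -> fork_pos = 5 + 3 = 8. Reached multiple(s) of 7: 7 -> fragment 1 completed (1 total).
Step 3: advance 11 -> fork_pos = 8 + 11 = 19. Reached multiple(s) of 7: 14 -> fragment 2 completed (2 total).
2 fragment(s) completed, covering template[0:14] (2 x 7 = 14). The next fragment, fragment 3, covers template[14:21], so it starts at position 14.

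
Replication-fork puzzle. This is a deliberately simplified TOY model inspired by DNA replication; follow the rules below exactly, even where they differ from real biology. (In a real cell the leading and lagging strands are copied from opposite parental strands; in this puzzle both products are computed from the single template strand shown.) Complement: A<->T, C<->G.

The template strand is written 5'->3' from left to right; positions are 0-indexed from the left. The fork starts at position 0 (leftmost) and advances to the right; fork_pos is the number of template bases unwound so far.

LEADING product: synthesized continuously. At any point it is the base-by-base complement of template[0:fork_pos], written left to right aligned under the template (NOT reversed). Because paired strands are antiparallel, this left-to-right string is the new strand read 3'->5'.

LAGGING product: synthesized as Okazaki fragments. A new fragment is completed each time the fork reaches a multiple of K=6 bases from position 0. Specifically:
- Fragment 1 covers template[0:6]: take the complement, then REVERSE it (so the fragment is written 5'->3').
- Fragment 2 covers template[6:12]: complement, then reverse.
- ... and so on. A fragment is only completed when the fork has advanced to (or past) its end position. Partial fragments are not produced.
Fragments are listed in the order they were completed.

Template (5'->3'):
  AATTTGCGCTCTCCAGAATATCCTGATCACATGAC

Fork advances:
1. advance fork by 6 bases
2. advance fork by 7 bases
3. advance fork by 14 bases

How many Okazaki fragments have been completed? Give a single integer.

Step 1: advance 6 -> fork_pos = 0 + 6 = 6. Reached multiple(s) of 6: 6 -> fragment 1 completed (1 total).
Step 2: advance 7 -> fork_pos = 6 + 7 = 13. Reached multiple(s) of 6: 12 -> fragment 2 completed (2 total).
Step 3: advance 14 -> fork_pos = 13 + 14 = 27. Reached multiple(s) of 6: 18, 24 -> fragments 3-4 completed (4 total).
Check: final fork_pos = 27; the multiples of 6 that are <= 27 are 6..24 -> 27 // 6 = 4 completed fragment(s).

Answer: 4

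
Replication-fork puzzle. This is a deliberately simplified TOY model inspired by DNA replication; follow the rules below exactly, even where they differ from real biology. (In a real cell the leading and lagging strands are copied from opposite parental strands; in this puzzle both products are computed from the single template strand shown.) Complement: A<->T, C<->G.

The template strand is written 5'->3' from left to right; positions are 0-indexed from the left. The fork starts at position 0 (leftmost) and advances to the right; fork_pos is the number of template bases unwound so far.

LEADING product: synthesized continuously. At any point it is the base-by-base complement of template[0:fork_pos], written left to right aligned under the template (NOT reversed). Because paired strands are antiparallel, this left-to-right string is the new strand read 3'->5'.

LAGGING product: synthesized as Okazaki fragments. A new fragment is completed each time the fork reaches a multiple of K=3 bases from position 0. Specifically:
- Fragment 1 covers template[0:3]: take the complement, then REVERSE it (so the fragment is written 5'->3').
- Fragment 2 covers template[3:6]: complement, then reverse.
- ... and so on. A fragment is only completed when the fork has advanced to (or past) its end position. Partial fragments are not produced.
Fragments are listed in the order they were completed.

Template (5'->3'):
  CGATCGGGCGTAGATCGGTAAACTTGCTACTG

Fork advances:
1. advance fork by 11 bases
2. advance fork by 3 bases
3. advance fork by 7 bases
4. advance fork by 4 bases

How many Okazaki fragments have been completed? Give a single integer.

Step 1: advance 11 -> fork_pos = 0 + 11 = 11. Reached multiple(s) of 3: 3, 6, 9 -> fragments 1-3 completed (3 total).
Step 2: advance 3 -> fork_pos = 11 + 3 = 14. Reached multiple(s) of 3: 12 -> fragment 4 completed (4 total).
Step 3: advance 7 -> fork_pos = 14 + 7 = 21. Reached multiple(s) of 3: 15, 18, 21 -> fragments 5-7 completed (7 total).
Step 4: advance 4 -> fork_pos = 21 + 4 = 25. Reached multiple(s) of 3: 24 -> fragment 8 completed (8 total).
Check: final fork_pos = 25; the multiples of 3 that are <= 25 are 3..24 -> 25 // 3 = 8 completed fragment(s).

Answer: 8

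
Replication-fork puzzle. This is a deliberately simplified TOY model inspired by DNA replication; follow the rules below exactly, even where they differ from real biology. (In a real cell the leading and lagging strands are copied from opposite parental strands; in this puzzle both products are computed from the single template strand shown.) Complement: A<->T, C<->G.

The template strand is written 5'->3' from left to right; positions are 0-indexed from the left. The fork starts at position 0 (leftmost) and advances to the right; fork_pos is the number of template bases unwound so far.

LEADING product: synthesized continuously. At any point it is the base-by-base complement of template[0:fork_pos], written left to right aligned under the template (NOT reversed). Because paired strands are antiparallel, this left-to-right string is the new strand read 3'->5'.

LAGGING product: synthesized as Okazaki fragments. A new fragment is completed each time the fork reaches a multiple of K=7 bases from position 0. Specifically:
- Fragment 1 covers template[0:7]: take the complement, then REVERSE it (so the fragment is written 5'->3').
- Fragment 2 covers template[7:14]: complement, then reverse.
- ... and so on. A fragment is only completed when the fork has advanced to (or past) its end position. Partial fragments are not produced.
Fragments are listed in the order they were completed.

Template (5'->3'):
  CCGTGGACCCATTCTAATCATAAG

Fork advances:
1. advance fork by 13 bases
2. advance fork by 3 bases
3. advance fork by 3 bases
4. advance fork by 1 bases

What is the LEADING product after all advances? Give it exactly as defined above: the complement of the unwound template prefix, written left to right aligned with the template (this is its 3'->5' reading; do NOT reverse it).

Step 1: advance 13 -> fork_pos = 0 + 13 = 13.
Step 2: advance 3 -> fork_pos = 13 + 3 = 16.
Step 3: advance 3 -> fork_pos = 16 + 3 = 19.
Step 4: advance 1 -> fork_pos = 19 + 1 = 20.
Unwound prefix: template[0:20] = CCGTGGACCCATTCTAATCA
Complement it base by base (A<->T, C<->G), keeping left-to-right order:
  [0:5] CCGTG -> GGCAC
  [5:10] GACCC -> CTGGG
  [10:15] ATTCT -> TAAGA
  [15:20] AATCA -> TTAGT
Concatenate: GGCACCTGGGTAAGATTAGT (length 20; written aligned with the template, i.e. 3'->5').

Answer: GGCACCTGGGTAAGATTAGT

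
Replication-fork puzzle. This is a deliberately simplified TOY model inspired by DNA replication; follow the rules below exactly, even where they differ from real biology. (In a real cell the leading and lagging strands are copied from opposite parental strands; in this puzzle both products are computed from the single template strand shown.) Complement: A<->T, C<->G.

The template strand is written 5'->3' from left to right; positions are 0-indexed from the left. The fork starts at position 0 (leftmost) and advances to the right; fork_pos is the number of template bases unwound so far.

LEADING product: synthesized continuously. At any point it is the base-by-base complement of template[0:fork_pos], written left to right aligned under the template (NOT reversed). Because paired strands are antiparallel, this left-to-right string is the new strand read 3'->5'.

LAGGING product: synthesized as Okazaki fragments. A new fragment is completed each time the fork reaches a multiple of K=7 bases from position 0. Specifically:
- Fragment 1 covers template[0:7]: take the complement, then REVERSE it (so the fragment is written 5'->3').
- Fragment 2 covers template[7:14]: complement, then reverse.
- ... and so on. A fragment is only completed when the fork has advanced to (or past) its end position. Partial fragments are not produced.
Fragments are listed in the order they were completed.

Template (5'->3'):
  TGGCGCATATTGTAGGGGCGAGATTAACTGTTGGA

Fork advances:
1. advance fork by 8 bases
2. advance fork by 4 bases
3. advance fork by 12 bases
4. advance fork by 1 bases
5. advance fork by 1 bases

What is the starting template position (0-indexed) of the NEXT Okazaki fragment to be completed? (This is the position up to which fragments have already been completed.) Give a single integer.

Step 1: advance 8 -> fork_pos = 0 + 8 = 8. Reached multiple(s) of 7: 7 -> fragment 1 completed (1 total).
Step 2: advance 4 -> fork_pos = 8 + 4 = 12. Next multiple of 7 is 14 (not reached); still 1 fragment(s).
Step 3: advance 12 -> fork_pos = 12 + 12 = 24. Reached multiple(s) of 7: 14, 21 -> fragments 2-3 completed (3 total).
Step 4: advance 1 -> fork_pos = 24 + 1 = 25. Next multiple of 7 is 28 (not reached); still 3 fragment(s).
Step 5: advance 1 -> fork_pos = 25 + 1 = 26. Next multiple of 7 is 28 (not reached); still 3 fragment(s).
3 fragment(s) completed, covering template[0:21] (3 x 7 = 21). The next fragment, fragment 4, covers template[21:28], so it starts at position 21.

Answer: 21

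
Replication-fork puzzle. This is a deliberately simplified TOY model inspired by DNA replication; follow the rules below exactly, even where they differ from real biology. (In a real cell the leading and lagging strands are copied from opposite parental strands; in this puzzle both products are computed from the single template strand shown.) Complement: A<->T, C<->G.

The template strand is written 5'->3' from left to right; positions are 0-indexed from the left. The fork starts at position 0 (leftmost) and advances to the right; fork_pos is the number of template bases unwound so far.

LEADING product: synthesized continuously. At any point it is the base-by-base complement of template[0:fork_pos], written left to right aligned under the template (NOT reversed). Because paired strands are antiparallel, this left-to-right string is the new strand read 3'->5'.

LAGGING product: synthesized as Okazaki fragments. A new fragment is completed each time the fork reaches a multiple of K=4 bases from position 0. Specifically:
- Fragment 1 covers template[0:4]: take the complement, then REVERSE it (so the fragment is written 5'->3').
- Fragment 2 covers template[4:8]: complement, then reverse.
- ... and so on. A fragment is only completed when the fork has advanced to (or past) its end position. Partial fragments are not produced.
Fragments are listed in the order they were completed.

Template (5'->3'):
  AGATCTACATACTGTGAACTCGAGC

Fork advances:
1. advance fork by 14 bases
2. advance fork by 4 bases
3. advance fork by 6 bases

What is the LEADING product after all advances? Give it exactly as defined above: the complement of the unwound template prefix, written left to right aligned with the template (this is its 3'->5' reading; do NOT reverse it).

Step 1: advance 14 -> fork_pos = 0 + 14 = 14.
Step 2: advance 4 -> fork_pos = 14 + 4 = 18.
Step 3: advance 6 -> fork_pos = 18 + 6 = 24.
Unwound prefix: template[0:24] = AGATCTACATACTGTGAACTCGAG
Complement it base by base (A<->T, C<->G), keeping left-to-right order:
  [0:5] AGATC -> TCTAG
  [5:10] TACAT -> ATGTA
  [10:15] ACTGT -> TGACA
  [15:20] GAACT -> CTTGA
  [20:24] CGAG -> GCTC
Concatenate: TCTAGATGTATGACACTTGAGCTC (length 24; written aligned with the template, i.e. 3'->5').

Answer: TCTAGATGTATGACACTTGAGCTC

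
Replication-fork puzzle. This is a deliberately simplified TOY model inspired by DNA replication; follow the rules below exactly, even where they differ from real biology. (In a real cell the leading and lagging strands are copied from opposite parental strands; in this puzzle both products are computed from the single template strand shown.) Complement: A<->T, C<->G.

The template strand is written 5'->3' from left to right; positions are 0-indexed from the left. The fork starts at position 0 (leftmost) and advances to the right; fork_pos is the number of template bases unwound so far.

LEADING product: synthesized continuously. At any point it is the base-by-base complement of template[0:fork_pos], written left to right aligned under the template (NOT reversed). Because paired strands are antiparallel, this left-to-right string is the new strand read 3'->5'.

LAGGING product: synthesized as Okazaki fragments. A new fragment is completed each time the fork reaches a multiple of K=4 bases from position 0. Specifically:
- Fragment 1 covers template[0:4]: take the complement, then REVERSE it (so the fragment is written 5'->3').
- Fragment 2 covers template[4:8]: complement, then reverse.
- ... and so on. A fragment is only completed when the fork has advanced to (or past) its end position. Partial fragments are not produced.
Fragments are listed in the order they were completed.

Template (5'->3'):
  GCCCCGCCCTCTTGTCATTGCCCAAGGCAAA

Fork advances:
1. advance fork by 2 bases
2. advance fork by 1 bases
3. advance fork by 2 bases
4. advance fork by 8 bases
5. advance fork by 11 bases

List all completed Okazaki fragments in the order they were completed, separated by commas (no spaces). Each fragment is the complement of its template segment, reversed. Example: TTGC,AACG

Step 1: advance 2 -> fork_pos = 0 + 2 = 2. Next multiple of 4 is 4 (not reached); still 0 fragment(s).
Step 2: advance 1 -> fork_pos = 2 + 1 = 3. Next multiple of 4 is 4 (not reached); still 0 fragment(s).
Step 3: advance 2 -> fork_pos = 3 + 2 = 5. Reached multiple(s) of 4: 4 -> fragment 1 completed (1 total).
Step 4: advance 8 -> fork_pos = 5 + 8 = 13. Reached multiple(s) of 4: 8, 12 -> fragments 2-3 completed (3 total).
Step 5: advance 11 -> fork_pos = 13 + 11 = 24. Reached multiple(s) of 4: 16, 20, 24 -> fragments 4-6 completed (6 total).
Final fork_pos = 24, so 6 fragment(s) are complete. Build each: template segment -> complement -> reverse.
Fragment 1: template[0:4] = GCCC -> complement CGGG -> reversed GGGC
Fragment 2: template[4:8] = CGCC -> complement GCGG -> reversed GGCG
Fragment 3: template[8:12] = CTCT -> complement GAGA -> reversed AGAG
Fragment 4: template[12:16] = TGTC -> complement ACAG -> reversed GACA
Fragment 5: template[16:20] = ATTG -> complement TAAC -> reversed CAAT
Fragment 6: template[20:24] = CCCA -> complement GGGT -> reversed TGGG

Answer: GGGC,GGCG,AGAG,GACA,CAAT,TGGG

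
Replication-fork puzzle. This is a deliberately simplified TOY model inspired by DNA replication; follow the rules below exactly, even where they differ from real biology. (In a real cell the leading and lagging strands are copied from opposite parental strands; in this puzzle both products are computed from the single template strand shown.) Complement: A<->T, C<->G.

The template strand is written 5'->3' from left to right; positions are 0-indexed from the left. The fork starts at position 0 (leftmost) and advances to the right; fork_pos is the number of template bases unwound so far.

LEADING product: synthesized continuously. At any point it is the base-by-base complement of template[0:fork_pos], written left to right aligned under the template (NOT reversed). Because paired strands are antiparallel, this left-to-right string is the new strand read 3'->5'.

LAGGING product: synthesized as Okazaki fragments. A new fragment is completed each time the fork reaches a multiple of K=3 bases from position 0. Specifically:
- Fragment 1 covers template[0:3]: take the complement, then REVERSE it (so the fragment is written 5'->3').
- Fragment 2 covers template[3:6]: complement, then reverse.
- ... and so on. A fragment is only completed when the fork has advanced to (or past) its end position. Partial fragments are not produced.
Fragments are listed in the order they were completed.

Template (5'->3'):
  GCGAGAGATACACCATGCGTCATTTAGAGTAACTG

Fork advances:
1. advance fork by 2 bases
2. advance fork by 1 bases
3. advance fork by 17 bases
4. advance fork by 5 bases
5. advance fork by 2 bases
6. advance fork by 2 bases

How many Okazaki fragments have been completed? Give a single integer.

Answer: 9

Derivation:
Step 1: advance 2 -> fork_pos = 0 + 2 = 2. Next multiple of 3 is 3 (not reached); still 0 fragment(s).
Step 2: advance 1 -> fork_pos = 2 + 1 = 3. Reached multiple(s) of 3: 3 -> fragment 1 completed (1 total).
Step 3: advance 17 -> fork_pos = 3 + 17 = 20. Reached multiple(s) of 3: 6, 9, 12, 15, 18 -> fragments 2-6 completed (6 total).
Step 4: advance 5 -> fork_pos = 20 + 5 = 25. Reached multiple(s) of 3: 21, 24 -> fragments 7-8 completed (8 total).
Step 5: advance 2 -> fork_pos = 25 + 2 = 27. Reached multiple(s) of 3: 27 -> fragment 9 completed (9 total).
Step 6: advance 2 -> fork_pos = 27 + 2 = 29. Next multiple of 3 is 30 (not reached); still 9 fragment(s).
Check: final fork_pos = 29; the multiples of 3 that are <= 29 are 3..27 -> 29 // 3 = 9 completed fragment(s).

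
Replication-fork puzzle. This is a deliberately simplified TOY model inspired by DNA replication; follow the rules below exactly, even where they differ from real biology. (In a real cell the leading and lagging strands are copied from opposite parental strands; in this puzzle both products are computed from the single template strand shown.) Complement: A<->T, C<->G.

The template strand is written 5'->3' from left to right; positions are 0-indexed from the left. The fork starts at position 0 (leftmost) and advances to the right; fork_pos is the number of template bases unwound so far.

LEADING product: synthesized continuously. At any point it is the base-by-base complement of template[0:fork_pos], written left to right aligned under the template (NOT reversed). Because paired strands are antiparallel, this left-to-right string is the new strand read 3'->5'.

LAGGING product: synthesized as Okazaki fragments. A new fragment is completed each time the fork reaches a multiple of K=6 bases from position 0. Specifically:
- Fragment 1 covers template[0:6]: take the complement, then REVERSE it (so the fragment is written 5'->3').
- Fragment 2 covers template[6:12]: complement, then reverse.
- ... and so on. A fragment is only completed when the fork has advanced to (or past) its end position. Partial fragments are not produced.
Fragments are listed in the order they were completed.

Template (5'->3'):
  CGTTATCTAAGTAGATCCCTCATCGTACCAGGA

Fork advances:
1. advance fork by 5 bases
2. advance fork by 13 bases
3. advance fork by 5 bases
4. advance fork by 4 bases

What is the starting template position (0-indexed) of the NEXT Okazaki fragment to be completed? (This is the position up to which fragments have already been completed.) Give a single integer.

Answer: 24

Derivation:
Step 1: advance 5 -> fork_pos = 0 + 5 = 5. Next multiple of 6 is 6 (not reached); still 0 fragment(s).
Step 2: advance 13 -> fork_pos = 5 + 13 = 18. Reached multiple(s) of 6: 6, 12, 18 -> fragments 1-3 completed (3 total).
Step 3: advance 5 -> fork_pos = 18 + 5 = 23. Next multiple of 6 is 24 (not reached); still 3 fragment(s).
Step 4: advance 4 -> fork_pos = 23 + 4 = 27. Reached multiple(s) of 6: 24 -> fragment 4 completed (4 total).
4 fragment(s) completed, covering template[0:24] (4 x 6 = 24). The next fragment, fragment 5, covers template[24:30], so it starts at position 24.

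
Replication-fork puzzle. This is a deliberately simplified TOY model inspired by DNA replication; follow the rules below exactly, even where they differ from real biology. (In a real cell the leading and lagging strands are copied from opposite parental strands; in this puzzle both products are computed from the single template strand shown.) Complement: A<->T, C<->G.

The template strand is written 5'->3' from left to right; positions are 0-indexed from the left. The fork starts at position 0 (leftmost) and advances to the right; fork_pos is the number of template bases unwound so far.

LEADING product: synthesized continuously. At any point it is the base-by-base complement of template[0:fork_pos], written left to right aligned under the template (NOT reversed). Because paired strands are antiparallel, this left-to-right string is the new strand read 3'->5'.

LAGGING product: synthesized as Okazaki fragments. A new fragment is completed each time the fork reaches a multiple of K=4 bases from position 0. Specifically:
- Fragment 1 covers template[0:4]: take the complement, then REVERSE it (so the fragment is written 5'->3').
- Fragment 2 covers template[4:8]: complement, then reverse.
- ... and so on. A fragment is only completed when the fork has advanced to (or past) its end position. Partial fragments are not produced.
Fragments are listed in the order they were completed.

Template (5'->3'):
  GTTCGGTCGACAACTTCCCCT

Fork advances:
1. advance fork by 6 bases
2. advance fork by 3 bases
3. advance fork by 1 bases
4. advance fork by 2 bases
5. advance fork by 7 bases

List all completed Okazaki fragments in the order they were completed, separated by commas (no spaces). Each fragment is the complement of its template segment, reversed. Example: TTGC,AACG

Step 1: advance 6 -> fork_pos = 0 + 6 = 6. Reached multiple(s) of 4: 4 -> fragment 1 completed (1 total).
Step 2: advance 3 -> fork_pos = 6 + 3 = 9. Reached multiple(s) of 4: 8 -> fragment 2 completed (2 total).
Step 3: advance 1 -> fork_pos = 9 + 1 = 10. Next multiple of 4 is 12 (not reached); still 2 fragment(s).
Step 4: advance 2 -> fork_pos = 10 + 2 = 12. Reached multiple(s) of 4: 12 -> fragment 3 completed (3 total).
Step 5: advance 7 -> fork_pos = 12 + 7 = 19. Reached multiple(s) of 4: 16 -> fragment 4 completed (4 total).
Final fork_pos = 19, so 4 fragment(s) are complete. Build each: template segment -> complement -> reverse.
Fragment 1: template[0:4] = GTTC -> complement CAAG -> reversed GAAC
Fragment 2: template[4:8] = GGTC -> complement CCAG -> reversed GACC
Fragment 3: template[8:12] = GACA -> complement CTGT -> reversed TGTC
Fragment 4: template[12:16] = ACTT -> complement TGAA -> reversed AAGT

Answer: GAAC,GACC,TGTC,AAGT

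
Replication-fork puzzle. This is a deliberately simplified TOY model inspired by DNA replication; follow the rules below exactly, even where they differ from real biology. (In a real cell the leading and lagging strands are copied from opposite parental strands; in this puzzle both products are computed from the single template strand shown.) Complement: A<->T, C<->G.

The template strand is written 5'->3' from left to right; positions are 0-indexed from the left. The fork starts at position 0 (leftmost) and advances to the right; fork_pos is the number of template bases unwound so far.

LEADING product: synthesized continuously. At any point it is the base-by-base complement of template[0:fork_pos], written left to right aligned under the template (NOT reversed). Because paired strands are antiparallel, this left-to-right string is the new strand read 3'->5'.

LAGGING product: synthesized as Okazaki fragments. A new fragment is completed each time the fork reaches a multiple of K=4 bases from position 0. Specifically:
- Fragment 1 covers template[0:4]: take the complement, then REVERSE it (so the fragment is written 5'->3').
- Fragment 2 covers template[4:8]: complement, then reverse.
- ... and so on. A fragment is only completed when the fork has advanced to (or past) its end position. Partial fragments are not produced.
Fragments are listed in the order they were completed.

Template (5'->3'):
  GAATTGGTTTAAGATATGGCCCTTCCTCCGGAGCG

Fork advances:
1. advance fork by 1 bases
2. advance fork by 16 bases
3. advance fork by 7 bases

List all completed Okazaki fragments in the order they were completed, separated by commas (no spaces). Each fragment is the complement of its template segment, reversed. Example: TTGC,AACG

Answer: ATTC,ACCA,TTAA,TATC,GCCA,AAGG

Derivation:
Step 1: advance 1 -> fork_pos = 0 + 1 = 1. Next multiple of 4 is 4 (not reached); still 0 fragment(s).
Step 2: advance 16 -> fork_pos = 1 + 16 = 17. Reached multiple(s) of 4: 4, 8, 12, 16 -> fragments 1-4 completed (4 total).
Step 3: advance 7 -> fork_pos = 17 + 7 = 24. Reached multiple(s) of 4: 20, 24 -> fragments 5-6 completed (6 total).
Final fork_pos = 24, so 6 fragment(s) are complete. Build each: template segment -> complement -> reverse.
Fragment 1: template[0:4] = GAAT -> complement CTTA -> reversed ATTC
Fragment 2: template[4:8] = TGGT -> complement ACCA -> reversed ACCA
Fragment 3: template[8:12] = TTAA -> complement AATT -> reversed TTAA
Fragment 4: template[12:16] = GATA -> complement CTAT -> reversed TATC
Fragment 5: template[16:20] = TGGC -> complement ACCG -> reversed GCCA
Fragment 6: template[20:24] = CCTT -> complement GGAA -> reversed AAGG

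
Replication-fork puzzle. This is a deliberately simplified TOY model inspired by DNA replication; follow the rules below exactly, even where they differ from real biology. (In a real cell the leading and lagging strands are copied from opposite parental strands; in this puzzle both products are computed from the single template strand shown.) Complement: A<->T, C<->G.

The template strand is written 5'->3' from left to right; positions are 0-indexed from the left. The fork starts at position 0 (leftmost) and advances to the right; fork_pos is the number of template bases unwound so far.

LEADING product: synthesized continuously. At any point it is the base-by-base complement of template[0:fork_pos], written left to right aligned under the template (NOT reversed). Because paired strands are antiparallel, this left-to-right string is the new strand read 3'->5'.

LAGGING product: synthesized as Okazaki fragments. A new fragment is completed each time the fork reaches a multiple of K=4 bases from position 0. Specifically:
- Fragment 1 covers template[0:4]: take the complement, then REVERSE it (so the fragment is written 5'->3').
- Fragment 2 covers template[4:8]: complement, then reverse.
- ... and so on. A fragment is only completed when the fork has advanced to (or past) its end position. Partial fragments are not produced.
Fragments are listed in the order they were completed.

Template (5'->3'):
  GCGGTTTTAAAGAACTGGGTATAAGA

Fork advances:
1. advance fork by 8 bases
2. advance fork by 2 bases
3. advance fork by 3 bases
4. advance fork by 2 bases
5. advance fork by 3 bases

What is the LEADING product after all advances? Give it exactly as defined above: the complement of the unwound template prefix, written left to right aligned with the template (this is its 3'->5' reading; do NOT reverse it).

Step 1: advance 8 -> fork_pos = 0 + 8 = 8.
Step 2: advance 2 -> fork_pos = 8 + 2 = 10.
Step 3: advance 3 -> fork_pos = 10 + 3 = 13.
Step 4: advance 2 -> fork_pos = 13 + 2 = 15.
Step 5: advance 3 -> fork_pos = 15 + 3 = 18.
Unwound prefix: template[0:18] = GCGGTTTTAAAGAACTGG
Complement it base by base (A<->T, C<->G), keeping left-to-right order:
  [0:5] GCGGT -> CGCCA
  [5:10] TTTAA -> AAATT
  [10:15] AGAAC -> TCTTG
  [15:18] TGG -> ACC
Concatenate: CGCCAAAATTTCTTGACC (length 18; written aligned with the template, i.e. 3'->5').

Answer: CGCCAAAATTTCTTGACC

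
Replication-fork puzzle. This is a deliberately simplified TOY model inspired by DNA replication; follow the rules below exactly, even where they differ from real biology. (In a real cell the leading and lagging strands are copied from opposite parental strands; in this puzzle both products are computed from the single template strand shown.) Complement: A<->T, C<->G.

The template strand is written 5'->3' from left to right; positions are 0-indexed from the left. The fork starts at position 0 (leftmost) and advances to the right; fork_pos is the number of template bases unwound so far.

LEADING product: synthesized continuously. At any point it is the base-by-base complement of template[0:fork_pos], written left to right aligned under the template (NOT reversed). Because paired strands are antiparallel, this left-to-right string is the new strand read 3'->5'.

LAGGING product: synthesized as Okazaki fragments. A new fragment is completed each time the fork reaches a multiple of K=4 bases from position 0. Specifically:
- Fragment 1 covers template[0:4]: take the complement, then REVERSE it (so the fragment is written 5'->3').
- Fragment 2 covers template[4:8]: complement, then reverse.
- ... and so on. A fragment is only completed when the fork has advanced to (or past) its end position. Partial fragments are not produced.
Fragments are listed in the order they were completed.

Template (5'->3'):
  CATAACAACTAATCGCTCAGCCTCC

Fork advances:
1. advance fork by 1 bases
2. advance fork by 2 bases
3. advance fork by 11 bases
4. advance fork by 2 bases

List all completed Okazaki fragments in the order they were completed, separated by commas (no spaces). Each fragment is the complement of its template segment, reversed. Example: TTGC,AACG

Answer: TATG,TTGT,TTAG,GCGA

Derivation:
Step 1: advance 1 -> fork_pos = 0 + 1 = 1. Next multiple of 4 is 4 (not reached); still 0 fragment(s).
Step 2: advance 2 -> fork_pos = 1 + 2 = 3. Next multiple of 4 is 4 (not reached); still 0 fragment(s).
Step 3: advance 11 -> fork_pos = 3 + 11 = 14. Reached multiple(s) of 4: 4, 8, 12 -> fragments 1-3 completed (3 total).
Step 4: advance 2 -> fork_pos = 14 + 2 = 16. Reached multiple(s) of 4: 16 -> fragment 4 completed (4 total).
Final fork_pos = 16, so 4 fragment(s) are complete. Build each: template segment -> complement -> reverse.
Fragment 1: template[0:4] = CATA -> complement GTAT -> reversed TATG
Fragment 2: template[4:8] = ACAA -> complement TGTT -> reversed TTGT
Fragment 3: template[8:12] = CTAA -> complement GATT -> reversed TTAG
Fragment 4: template[12:16] = TCGC -> complement AGCG -> reversed GCGA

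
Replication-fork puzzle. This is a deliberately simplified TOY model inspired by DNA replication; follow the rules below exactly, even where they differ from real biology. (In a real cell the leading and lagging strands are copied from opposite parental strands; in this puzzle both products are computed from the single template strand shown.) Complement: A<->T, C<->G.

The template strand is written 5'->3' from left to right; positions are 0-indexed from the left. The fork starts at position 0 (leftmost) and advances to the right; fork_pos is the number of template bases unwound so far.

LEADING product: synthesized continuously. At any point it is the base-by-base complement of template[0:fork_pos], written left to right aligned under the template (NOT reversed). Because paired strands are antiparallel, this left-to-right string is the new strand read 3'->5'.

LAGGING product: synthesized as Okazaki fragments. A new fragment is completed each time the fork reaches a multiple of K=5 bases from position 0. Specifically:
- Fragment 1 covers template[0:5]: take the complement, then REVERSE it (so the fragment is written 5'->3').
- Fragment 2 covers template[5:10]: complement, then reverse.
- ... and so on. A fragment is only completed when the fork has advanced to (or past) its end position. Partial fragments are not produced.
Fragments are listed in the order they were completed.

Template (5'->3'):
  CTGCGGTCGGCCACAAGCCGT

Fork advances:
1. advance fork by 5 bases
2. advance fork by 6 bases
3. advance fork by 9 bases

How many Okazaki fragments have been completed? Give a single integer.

Answer: 4

Derivation:
Step 1: advance 5 -> fork_pos = 0 + 5 = 5. Reached multiple(s) of 5: 5 -> fragment 1 completed (1 total).
Step 2: advance 6 -> fork_pos = 5 + 6 = 11. Reached multiple(s) of 5: 10 -> fragment 2 completed (2 total).
Step 3: advance 9 -> fork_pos = 11 + 9 = 20. Reached multiple(s) of 5: 15, 20 -> fragments 3-4 completed (4 total).
Check: final fork_pos = 20; the multiples of 5 that are <= 20 are 5..20 -> 20 // 5 = 4 completed fragment(s).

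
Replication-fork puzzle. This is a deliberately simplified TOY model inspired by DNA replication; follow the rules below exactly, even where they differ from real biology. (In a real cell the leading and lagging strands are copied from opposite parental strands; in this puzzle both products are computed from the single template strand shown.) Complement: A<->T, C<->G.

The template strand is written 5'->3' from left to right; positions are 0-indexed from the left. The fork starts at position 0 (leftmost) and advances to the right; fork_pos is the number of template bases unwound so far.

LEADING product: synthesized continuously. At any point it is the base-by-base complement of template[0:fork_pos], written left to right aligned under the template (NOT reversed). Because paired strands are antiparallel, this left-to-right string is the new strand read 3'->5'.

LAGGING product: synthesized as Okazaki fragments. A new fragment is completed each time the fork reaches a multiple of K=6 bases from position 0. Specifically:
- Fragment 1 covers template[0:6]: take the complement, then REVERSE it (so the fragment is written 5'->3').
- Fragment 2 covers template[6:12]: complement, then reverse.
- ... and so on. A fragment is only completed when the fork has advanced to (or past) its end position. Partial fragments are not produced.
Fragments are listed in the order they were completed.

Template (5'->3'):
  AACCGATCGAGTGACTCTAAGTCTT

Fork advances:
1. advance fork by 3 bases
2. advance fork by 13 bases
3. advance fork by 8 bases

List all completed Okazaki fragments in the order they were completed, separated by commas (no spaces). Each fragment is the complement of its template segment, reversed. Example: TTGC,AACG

Answer: TCGGTT,ACTCGA,AGAGTC,AGACTT

Derivation:
Step 1: advance 3 -> fork_pos = 0 + 3 = 3. Next multiple of 6 is 6 (not reached); still 0 fragment(s).
Step 2: advance 13 -> fork_pos = 3 + 13 = 16. Reached multiple(s) of 6: 6, 12 -> fragments 1-2 completed (2 total).
Step 3: advance 8 -> fork_pos = 16 + 8 = 24. Reached multiple(s) of 6: 18, 24 -> fragments 3-4 completed (4 total).
Final fork_pos = 24, so 4 fragment(s) are complete. Build each: template segment -> complement -> reverse.
Fragment 1: template[0:6] = AACCGA -> complement TTGGCT -> reversed TCGGTT
Fragment 2: template[6:12] = TCGAGT -> complement AGCTCA -> reversed ACTCGA
Fragment 3: template[12:18] = GACTCT -> complement CTGAGA -> reversed AGAGTC
Fragment 4: template[18:24] = AAGTCT -> complement TTCAGA -> reversed AGACTT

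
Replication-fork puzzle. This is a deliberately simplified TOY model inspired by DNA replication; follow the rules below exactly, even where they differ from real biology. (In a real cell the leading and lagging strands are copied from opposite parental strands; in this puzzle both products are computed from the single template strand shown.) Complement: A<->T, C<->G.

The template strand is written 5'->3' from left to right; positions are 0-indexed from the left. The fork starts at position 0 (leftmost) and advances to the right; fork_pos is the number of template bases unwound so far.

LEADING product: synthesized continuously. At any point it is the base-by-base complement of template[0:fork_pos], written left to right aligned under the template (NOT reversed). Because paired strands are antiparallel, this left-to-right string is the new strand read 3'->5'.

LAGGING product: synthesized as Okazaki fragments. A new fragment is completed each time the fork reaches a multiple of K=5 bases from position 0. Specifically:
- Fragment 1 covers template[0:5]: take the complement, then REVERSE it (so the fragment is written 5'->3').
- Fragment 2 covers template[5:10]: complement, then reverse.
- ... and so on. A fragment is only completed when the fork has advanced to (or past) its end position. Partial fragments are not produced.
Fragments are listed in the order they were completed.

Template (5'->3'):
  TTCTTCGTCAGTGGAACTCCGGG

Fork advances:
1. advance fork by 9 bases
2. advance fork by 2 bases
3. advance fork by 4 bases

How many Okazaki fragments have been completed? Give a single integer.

Step 1: advance 9 -> fork_pos = 0 + 9 = 9. Reached multiple(s) of 5: 5 -> fragment 1 completed (1 total).
Step 2: advance 2 -> fork_pos = 9 + 2 = 11. Reached multiple(s) of 5: 10 -> fragment 2 completed (2 total).
Step 3: advance 4 -> fork_pos = 11 + 4 = 15. Reached multiple(s) of 5: 15 -> fragment 3 completed (3 total).
Check: final fork_pos = 15; the multiples of 5 that are <= 15 are 5..15 -> 15 // 5 = 3 completed fragment(s).

Answer: 3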